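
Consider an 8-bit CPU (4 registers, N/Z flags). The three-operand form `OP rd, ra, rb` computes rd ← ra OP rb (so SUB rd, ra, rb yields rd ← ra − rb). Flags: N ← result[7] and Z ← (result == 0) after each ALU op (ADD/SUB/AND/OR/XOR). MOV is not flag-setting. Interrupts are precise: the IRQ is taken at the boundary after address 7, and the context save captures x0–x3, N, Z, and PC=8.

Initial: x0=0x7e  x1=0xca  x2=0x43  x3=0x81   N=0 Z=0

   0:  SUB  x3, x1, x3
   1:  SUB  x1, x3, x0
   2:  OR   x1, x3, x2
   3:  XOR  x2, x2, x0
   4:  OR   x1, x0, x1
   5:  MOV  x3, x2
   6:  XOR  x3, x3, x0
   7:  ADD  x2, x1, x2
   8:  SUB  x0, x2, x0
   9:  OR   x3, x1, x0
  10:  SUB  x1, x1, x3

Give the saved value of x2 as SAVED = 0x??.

SAVED = 0xbc

after  0: x0=0x7e x1=0xca x2=0x43 x3=0x49  N=0 Z=0
after  1: x0=0x7e x1=0xcb x2=0x43 x3=0x49  N=1 Z=0
after  2: x0=0x7e x1=0x4b x2=0x43 x3=0x49  N=0 Z=0
after  3: x0=0x7e x1=0x4b x2=0x3d x3=0x49  N=0 Z=0
after  4: x0=0x7e x1=0x7f x2=0x3d x3=0x49  N=0 Z=0
after  5: x0=0x7e x1=0x7f x2=0x3d x3=0x3d  N=0 Z=0
after  6: x0=0x7e x1=0x7f x2=0x3d x3=0x43  N=0 Z=0
after  7: x0=0x7e x1=0x7f x2=0xbc x3=0x43  N=1 Z=0
-- IRQ taken; context saved, return-PC = 8 --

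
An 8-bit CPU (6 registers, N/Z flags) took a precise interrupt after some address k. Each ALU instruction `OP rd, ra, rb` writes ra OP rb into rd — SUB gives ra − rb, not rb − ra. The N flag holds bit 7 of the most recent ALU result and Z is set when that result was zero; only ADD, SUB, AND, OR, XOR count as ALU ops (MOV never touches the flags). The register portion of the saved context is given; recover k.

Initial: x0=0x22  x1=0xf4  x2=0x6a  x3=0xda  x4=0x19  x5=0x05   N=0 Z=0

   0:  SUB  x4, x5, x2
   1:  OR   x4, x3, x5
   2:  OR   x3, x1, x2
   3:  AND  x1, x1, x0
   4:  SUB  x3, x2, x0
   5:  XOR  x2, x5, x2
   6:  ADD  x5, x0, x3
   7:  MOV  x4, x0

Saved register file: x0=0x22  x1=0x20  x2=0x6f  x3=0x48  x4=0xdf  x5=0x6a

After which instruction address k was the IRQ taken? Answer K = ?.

after  0: x0=0x22 x1=0xf4 x2=0x6a x3=0xda x4=0x9b x5=0x05  N=1 Z=0
after  1: x0=0x22 x1=0xf4 x2=0x6a x3=0xda x4=0xdf x5=0x05  N=1 Z=0
after  2: x0=0x22 x1=0xf4 x2=0x6a x3=0xfe x4=0xdf x5=0x05  N=1 Z=0
after  3: x0=0x22 x1=0x20 x2=0x6a x3=0xfe x4=0xdf x5=0x05  N=0 Z=0
after  4: x0=0x22 x1=0x20 x2=0x6a x3=0x48 x4=0xdf x5=0x05  N=0 Z=0
after  5: x0=0x22 x1=0x20 x2=0x6f x3=0x48 x4=0xdf x5=0x05  N=0 Z=0
after  6: x0=0x22 x1=0x20 x2=0x6f x3=0x48 x4=0xdf x5=0x6a  N=0 Z=0
-- IRQ taken; context saved, return-PC = 7 --

K = 6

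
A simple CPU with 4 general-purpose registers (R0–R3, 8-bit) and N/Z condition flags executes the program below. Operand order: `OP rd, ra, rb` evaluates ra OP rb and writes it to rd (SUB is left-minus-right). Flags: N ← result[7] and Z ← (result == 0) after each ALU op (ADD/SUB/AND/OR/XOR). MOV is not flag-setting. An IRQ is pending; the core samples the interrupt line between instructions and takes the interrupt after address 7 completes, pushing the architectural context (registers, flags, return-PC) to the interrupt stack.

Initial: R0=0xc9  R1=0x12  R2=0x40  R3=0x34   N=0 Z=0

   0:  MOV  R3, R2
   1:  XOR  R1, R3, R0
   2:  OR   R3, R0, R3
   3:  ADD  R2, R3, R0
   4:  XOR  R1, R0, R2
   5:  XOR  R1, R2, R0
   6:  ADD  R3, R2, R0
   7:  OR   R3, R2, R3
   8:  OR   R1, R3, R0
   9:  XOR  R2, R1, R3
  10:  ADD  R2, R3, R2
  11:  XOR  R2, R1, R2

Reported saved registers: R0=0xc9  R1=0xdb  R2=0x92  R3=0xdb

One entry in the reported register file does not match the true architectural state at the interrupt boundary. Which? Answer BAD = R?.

BAD = R1

after  0: R0=0xc9 R1=0x12 R2=0x40 R3=0x40  N=0 Z=0
after  1: R0=0xc9 R1=0x89 R2=0x40 R3=0x40  N=1 Z=0
after  2: R0=0xc9 R1=0x89 R2=0x40 R3=0xc9  N=1 Z=0
after  3: R0=0xc9 R1=0x89 R2=0x92 R3=0xc9  N=1 Z=0
after  4: R0=0xc9 R1=0x5b R2=0x92 R3=0xc9  N=0 Z=0
after  5: R0=0xc9 R1=0x5b R2=0x92 R3=0xc9  N=0 Z=0
after  6: R0=0xc9 R1=0x5b R2=0x92 R3=0x5b  N=0 Z=0
after  7: R0=0xc9 R1=0x5b R2=0x92 R3=0xdb  N=1 Z=0
-- IRQ taken; context saved, return-PC = 8 --
mismatch: R1: reported 0xdb vs actual 0x5b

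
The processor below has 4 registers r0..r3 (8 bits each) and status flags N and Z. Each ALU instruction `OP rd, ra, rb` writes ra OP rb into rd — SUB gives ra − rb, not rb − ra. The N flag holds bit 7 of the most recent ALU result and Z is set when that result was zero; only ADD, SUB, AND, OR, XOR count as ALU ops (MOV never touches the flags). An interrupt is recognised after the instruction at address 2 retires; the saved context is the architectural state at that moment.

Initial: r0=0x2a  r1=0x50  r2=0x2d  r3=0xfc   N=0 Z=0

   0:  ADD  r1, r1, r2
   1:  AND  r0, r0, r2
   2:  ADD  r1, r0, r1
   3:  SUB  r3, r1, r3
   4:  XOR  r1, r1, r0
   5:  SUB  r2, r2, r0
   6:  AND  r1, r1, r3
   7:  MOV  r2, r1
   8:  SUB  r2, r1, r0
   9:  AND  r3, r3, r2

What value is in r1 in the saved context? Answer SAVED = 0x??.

SAVED = 0xa5

after  0: r0=0x2a r1=0x7d r2=0x2d r3=0xfc  N=0 Z=0
after  1: r0=0x28 r1=0x7d r2=0x2d r3=0xfc  N=0 Z=0
after  2: r0=0x28 r1=0xa5 r2=0x2d r3=0xfc  N=1 Z=0
-- IRQ taken; context saved, return-PC = 3 --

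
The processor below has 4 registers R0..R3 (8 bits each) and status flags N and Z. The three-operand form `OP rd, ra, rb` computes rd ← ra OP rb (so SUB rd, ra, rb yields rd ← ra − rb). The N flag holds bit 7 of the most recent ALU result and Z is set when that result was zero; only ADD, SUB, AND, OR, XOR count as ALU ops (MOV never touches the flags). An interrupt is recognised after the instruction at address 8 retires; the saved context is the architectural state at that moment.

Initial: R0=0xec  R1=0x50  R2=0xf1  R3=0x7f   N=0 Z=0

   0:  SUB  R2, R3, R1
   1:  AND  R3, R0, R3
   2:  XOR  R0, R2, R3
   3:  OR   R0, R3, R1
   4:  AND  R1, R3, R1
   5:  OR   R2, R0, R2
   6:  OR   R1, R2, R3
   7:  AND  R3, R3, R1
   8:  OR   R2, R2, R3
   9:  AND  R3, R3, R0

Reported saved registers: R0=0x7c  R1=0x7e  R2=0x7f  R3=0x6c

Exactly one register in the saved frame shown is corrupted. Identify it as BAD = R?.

after  0: R0=0xec R1=0x50 R2=0x2f R3=0x7f  N=0 Z=0
after  1: R0=0xec R1=0x50 R2=0x2f R3=0x6c  N=0 Z=0
after  2: R0=0x43 R1=0x50 R2=0x2f R3=0x6c  N=0 Z=0
after  3: R0=0x7c R1=0x50 R2=0x2f R3=0x6c  N=0 Z=0
after  4: R0=0x7c R1=0x40 R2=0x2f R3=0x6c  N=0 Z=0
after  5: R0=0x7c R1=0x40 R2=0x7f R3=0x6c  N=0 Z=0
after  6: R0=0x7c R1=0x7f R2=0x7f R3=0x6c  N=0 Z=0
after  7: R0=0x7c R1=0x7f R2=0x7f R3=0x6c  N=0 Z=0
after  8: R0=0x7c R1=0x7f R2=0x7f R3=0x6c  N=0 Z=0
-- IRQ taken; context saved, return-PC = 9 --
mismatch: R1: reported 0x7e vs actual 0x7f

BAD = R1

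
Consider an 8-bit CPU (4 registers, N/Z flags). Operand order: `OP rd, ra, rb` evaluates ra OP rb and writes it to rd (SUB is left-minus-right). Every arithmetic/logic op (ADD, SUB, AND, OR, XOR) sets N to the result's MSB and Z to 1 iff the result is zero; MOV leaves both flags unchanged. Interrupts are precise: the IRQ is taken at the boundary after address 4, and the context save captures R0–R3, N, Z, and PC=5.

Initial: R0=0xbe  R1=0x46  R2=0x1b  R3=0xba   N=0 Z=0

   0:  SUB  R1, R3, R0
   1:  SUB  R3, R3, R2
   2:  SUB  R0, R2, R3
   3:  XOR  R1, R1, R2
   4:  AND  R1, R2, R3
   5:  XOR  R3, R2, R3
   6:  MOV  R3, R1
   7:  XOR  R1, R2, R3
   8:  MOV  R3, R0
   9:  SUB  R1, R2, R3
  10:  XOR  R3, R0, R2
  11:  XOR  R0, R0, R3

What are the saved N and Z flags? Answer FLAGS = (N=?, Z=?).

after  0: R0=0xbe R1=0xfc R2=0x1b R3=0xba  N=1 Z=0
after  1: R0=0xbe R1=0xfc R2=0x1b R3=0x9f  N=1 Z=0
after  2: R0=0x7c R1=0xfc R2=0x1b R3=0x9f  N=0 Z=0
after  3: R0=0x7c R1=0xe7 R2=0x1b R3=0x9f  N=1 Z=0
after  4: R0=0x7c R1=0x1b R2=0x1b R3=0x9f  N=0 Z=0
-- IRQ taken; context saved, return-PC = 5 --

FLAGS = (N=0, Z=0)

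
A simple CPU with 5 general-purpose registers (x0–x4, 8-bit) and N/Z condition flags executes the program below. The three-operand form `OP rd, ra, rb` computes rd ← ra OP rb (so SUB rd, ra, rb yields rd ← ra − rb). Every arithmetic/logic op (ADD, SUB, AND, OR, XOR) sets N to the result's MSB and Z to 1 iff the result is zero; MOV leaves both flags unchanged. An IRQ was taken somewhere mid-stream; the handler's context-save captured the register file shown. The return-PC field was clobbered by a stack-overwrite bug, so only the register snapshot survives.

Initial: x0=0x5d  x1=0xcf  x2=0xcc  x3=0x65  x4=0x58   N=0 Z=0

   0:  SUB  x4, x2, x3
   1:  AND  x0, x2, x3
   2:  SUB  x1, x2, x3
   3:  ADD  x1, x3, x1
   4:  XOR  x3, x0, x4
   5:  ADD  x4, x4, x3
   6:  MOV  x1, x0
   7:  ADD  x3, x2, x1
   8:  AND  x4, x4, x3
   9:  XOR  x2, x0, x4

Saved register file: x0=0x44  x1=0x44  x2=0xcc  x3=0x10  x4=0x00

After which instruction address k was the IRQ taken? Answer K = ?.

after  0: x0=0x5d x1=0xcf x2=0xcc x3=0x65 x4=0x67  N=0 Z=0
after  1: x0=0x44 x1=0xcf x2=0xcc x3=0x65 x4=0x67  N=0 Z=0
after  2: x0=0x44 x1=0x67 x2=0xcc x3=0x65 x4=0x67  N=0 Z=0
after  3: x0=0x44 x1=0xcc x2=0xcc x3=0x65 x4=0x67  N=1 Z=0
after  4: x0=0x44 x1=0xcc x2=0xcc x3=0x23 x4=0x67  N=0 Z=0
after  5: x0=0x44 x1=0xcc x2=0xcc x3=0x23 x4=0x8a  N=1 Z=0
after  6: x0=0x44 x1=0x44 x2=0xcc x3=0x23 x4=0x8a  N=1 Z=0
after  7: x0=0x44 x1=0x44 x2=0xcc x3=0x10 x4=0x8a  N=0 Z=0
after  8: x0=0x44 x1=0x44 x2=0xcc x3=0x10 x4=0x00  N=0 Z=1
-- IRQ taken; context saved, return-PC = 9 --

K = 8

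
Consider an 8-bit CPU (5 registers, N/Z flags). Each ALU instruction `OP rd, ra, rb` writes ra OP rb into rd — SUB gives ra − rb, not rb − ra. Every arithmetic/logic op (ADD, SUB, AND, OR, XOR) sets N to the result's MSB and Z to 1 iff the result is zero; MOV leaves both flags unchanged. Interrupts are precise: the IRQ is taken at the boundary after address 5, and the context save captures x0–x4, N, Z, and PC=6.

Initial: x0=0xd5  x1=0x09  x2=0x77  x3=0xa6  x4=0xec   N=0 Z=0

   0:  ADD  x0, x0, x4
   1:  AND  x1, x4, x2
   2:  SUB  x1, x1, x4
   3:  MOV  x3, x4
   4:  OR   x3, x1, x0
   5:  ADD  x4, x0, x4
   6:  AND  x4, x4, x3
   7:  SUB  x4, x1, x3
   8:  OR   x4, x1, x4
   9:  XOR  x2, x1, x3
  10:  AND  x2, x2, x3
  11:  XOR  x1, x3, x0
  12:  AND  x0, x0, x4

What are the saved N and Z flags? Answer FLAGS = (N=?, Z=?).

FLAGS = (N=1, Z=0)

after  0: x0=0xc1 x1=0x09 x2=0x77 x3=0xa6 x4=0xec  N=1 Z=0
after  1: x0=0xc1 x1=0x64 x2=0x77 x3=0xa6 x4=0xec  N=0 Z=0
after  2: x0=0xc1 x1=0x78 x2=0x77 x3=0xa6 x4=0xec  N=0 Z=0
after  3: x0=0xc1 x1=0x78 x2=0x77 x3=0xec x4=0xec  N=0 Z=0
after  4: x0=0xc1 x1=0x78 x2=0x77 x3=0xf9 x4=0xec  N=1 Z=0
after  5: x0=0xc1 x1=0x78 x2=0x77 x3=0xf9 x4=0xad  N=1 Z=0
-- IRQ taken; context saved, return-PC = 6 --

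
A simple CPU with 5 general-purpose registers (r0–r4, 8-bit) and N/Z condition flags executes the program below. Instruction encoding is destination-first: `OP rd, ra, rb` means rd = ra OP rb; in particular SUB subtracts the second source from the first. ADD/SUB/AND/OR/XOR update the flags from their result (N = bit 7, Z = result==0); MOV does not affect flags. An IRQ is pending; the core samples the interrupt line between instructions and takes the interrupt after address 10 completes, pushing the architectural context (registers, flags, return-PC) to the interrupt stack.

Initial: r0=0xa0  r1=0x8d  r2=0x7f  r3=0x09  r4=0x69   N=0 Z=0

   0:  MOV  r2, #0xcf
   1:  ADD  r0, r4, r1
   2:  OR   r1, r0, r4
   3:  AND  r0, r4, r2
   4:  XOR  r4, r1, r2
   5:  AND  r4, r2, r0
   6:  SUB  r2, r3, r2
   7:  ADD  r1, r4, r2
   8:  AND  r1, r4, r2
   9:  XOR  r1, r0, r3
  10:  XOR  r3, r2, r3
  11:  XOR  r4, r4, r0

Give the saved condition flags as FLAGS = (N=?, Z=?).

FLAGS = (N=0, Z=0)

after  0: r0=0xa0 r1=0x8d r2=0xcf r3=0x09 r4=0x69  N=0 Z=0
after  1: r0=0xf6 r1=0x8d r2=0xcf r3=0x09 r4=0x69  N=1 Z=0
after  2: r0=0xf6 r1=0xff r2=0xcf r3=0x09 r4=0x69  N=1 Z=0
after  3: r0=0x49 r1=0xff r2=0xcf r3=0x09 r4=0x69  N=0 Z=0
after  4: r0=0x49 r1=0xff r2=0xcf r3=0x09 r4=0x30  N=0 Z=0
after  5: r0=0x49 r1=0xff r2=0xcf r3=0x09 r4=0x49  N=0 Z=0
after  6: r0=0x49 r1=0xff r2=0x3a r3=0x09 r4=0x49  N=0 Z=0
after  7: r0=0x49 r1=0x83 r2=0x3a r3=0x09 r4=0x49  N=1 Z=0
after  8: r0=0x49 r1=0x08 r2=0x3a r3=0x09 r4=0x49  N=0 Z=0
after  9: r0=0x49 r1=0x40 r2=0x3a r3=0x09 r4=0x49  N=0 Z=0
after 10: r0=0x49 r1=0x40 r2=0x3a r3=0x33 r4=0x49  N=0 Z=0
-- IRQ taken; context saved, return-PC = 11 --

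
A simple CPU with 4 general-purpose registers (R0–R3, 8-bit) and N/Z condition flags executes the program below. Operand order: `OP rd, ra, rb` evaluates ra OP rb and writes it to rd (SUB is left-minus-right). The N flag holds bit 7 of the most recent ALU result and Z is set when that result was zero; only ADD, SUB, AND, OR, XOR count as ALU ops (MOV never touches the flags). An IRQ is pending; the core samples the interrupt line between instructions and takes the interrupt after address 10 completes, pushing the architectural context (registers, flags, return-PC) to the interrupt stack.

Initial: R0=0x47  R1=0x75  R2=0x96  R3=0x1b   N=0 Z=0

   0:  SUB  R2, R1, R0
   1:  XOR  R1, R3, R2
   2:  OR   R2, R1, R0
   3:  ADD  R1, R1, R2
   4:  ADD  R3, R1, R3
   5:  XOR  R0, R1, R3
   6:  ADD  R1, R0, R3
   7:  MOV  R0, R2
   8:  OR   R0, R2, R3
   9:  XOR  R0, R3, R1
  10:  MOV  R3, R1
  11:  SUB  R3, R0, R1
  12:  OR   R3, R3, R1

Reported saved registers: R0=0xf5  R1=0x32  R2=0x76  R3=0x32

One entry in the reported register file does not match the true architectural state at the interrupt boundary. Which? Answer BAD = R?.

after  0: R0=0x47 R1=0x75 R2=0x2e R3=0x1b  N=0 Z=0
after  1: R0=0x47 R1=0x35 R2=0x2e R3=0x1b  N=0 Z=0
after  2: R0=0x47 R1=0x35 R2=0x77 R3=0x1b  N=0 Z=0
after  3: R0=0x47 R1=0xac R2=0x77 R3=0x1b  N=1 Z=0
after  4: R0=0x47 R1=0xac R2=0x77 R3=0xc7  N=1 Z=0
after  5: R0=0x6b R1=0xac R2=0x77 R3=0xc7  N=0 Z=0
after  6: R0=0x6b R1=0x32 R2=0x77 R3=0xc7  N=0 Z=0
after  7: R0=0x77 R1=0x32 R2=0x77 R3=0xc7  N=0 Z=0
after  8: R0=0xf7 R1=0x32 R2=0x77 R3=0xc7  N=1 Z=0
after  9: R0=0xf5 R1=0x32 R2=0x77 R3=0xc7  N=1 Z=0
after 10: R0=0xf5 R1=0x32 R2=0x77 R3=0x32  N=1 Z=0
-- IRQ taken; context saved, return-PC = 11 --
mismatch: R2: reported 0x76 vs actual 0x77

BAD = R2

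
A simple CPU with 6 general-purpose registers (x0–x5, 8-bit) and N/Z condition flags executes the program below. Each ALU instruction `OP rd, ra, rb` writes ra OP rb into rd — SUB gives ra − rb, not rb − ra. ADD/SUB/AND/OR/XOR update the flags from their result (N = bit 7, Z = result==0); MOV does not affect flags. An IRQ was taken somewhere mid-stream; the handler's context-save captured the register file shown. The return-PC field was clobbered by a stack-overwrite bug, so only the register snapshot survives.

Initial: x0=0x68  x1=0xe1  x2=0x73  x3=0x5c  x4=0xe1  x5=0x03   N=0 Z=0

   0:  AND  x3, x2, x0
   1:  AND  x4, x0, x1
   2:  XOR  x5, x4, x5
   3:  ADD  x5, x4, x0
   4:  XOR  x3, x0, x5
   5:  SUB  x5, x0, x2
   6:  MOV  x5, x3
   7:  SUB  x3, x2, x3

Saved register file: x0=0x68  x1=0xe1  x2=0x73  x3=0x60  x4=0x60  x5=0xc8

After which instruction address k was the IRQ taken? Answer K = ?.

after  0: x0=0x68 x1=0xe1 x2=0x73 x3=0x60 x4=0xe1 x5=0x03  N=0 Z=0
after  1: x0=0x68 x1=0xe1 x2=0x73 x3=0x60 x4=0x60 x5=0x03  N=0 Z=0
after  2: x0=0x68 x1=0xe1 x2=0x73 x3=0x60 x4=0x60 x5=0x63  N=0 Z=0
after  3: x0=0x68 x1=0xe1 x2=0x73 x3=0x60 x4=0x60 x5=0xc8  N=1 Z=0
-- IRQ taken; context saved, return-PC = 4 --

K = 3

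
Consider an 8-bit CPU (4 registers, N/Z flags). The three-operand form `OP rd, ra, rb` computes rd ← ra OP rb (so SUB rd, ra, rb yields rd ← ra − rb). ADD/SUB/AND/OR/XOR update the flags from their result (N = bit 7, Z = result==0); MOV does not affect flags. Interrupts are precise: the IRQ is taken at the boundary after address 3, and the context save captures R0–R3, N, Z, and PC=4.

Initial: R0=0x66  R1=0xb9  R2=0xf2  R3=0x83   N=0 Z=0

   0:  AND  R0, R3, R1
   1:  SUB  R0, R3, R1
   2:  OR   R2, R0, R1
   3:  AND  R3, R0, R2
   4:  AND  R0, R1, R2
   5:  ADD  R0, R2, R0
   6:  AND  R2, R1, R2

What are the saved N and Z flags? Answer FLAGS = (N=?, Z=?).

FLAGS = (N=1, Z=0)

after  0: R0=0x81 R1=0xb9 R2=0xf2 R3=0x83  N=1 Z=0
after  1: R0=0xca R1=0xb9 R2=0xf2 R3=0x83  N=1 Z=0
after  2: R0=0xca R1=0xb9 R2=0xfb R3=0x83  N=1 Z=0
after  3: R0=0xca R1=0xb9 R2=0xfb R3=0xca  N=1 Z=0
-- IRQ taken; context saved, return-PC = 4 --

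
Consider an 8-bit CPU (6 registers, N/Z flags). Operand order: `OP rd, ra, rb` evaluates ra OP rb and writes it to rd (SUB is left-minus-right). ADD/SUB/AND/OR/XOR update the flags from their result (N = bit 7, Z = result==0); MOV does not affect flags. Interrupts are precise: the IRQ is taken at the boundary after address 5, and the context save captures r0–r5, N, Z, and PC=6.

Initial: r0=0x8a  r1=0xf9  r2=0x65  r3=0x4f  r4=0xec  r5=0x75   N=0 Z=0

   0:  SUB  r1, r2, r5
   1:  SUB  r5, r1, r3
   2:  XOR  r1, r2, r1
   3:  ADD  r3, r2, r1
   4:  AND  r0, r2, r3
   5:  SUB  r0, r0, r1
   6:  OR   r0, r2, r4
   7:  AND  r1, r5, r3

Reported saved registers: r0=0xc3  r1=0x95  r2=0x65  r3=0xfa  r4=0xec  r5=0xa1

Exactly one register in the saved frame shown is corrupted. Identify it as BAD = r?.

BAD = r0

after  0: r0=0x8a r1=0xf0 r2=0x65 r3=0x4f r4=0xec r5=0x75  N=1 Z=0
after  1: r0=0x8a r1=0xf0 r2=0x65 r3=0x4f r4=0xec r5=0xa1  N=1 Z=0
after  2: r0=0x8a r1=0x95 r2=0x65 r3=0x4f r4=0xec r5=0xa1  N=1 Z=0
after  3: r0=0x8a r1=0x95 r2=0x65 r3=0xfa r4=0xec r5=0xa1  N=1 Z=0
after  4: r0=0x60 r1=0x95 r2=0x65 r3=0xfa r4=0xec r5=0xa1  N=0 Z=0
after  5: r0=0xcb r1=0x95 r2=0x65 r3=0xfa r4=0xec r5=0xa1  N=1 Z=0
-- IRQ taken; context saved, return-PC = 6 --
mismatch: r0: reported 0xc3 vs actual 0xcb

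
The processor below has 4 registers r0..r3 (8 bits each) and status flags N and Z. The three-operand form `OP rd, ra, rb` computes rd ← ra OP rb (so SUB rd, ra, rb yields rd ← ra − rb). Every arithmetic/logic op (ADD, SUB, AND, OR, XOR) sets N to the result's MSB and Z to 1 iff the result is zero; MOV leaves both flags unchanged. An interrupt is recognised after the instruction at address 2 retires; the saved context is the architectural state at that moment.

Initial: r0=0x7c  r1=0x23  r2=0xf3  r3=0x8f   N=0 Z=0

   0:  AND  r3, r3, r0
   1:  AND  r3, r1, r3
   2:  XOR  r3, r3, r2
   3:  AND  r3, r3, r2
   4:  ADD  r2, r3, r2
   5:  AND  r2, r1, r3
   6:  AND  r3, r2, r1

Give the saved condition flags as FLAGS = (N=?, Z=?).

FLAGS = (N=1, Z=0)

after  0: r0=0x7c r1=0x23 r2=0xf3 r3=0x0c  N=0 Z=0
after  1: r0=0x7c r1=0x23 r2=0xf3 r3=0x00  N=0 Z=1
after  2: r0=0x7c r1=0x23 r2=0xf3 r3=0xf3  N=1 Z=0
-- IRQ taken; context saved, return-PC = 3 --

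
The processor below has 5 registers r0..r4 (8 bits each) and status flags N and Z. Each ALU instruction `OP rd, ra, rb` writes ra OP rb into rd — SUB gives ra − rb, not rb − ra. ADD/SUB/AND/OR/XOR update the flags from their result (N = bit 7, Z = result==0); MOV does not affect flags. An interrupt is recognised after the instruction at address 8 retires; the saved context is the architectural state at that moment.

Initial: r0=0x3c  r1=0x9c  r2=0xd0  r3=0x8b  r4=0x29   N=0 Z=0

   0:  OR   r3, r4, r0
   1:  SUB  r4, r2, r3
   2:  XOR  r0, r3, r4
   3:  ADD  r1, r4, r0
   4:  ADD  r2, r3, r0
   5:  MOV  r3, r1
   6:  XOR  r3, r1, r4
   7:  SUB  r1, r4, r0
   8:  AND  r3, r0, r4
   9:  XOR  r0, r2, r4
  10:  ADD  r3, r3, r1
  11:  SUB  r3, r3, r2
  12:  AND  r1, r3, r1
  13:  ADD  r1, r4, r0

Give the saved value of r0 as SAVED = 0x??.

SAVED = 0xae

after  0: r0=0x3c r1=0x9c r2=0xd0 r3=0x3d r4=0x29  N=0 Z=0
after  1: r0=0x3c r1=0x9c r2=0xd0 r3=0x3d r4=0x93  N=1 Z=0
after  2: r0=0xae r1=0x9c r2=0xd0 r3=0x3d r4=0x93  N=1 Z=0
after  3: r0=0xae r1=0x41 r2=0xd0 r3=0x3d r4=0x93  N=0 Z=0
after  4: r0=0xae r1=0x41 r2=0xeb r3=0x3d r4=0x93  N=1 Z=0
after  5: r0=0xae r1=0x41 r2=0xeb r3=0x41 r4=0x93  N=1 Z=0
after  6: r0=0xae r1=0x41 r2=0xeb r3=0xd2 r4=0x93  N=1 Z=0
after  7: r0=0xae r1=0xe5 r2=0xeb r3=0xd2 r4=0x93  N=1 Z=0
after  8: r0=0xae r1=0xe5 r2=0xeb r3=0x82 r4=0x93  N=1 Z=0
-- IRQ taken; context saved, return-PC = 9 --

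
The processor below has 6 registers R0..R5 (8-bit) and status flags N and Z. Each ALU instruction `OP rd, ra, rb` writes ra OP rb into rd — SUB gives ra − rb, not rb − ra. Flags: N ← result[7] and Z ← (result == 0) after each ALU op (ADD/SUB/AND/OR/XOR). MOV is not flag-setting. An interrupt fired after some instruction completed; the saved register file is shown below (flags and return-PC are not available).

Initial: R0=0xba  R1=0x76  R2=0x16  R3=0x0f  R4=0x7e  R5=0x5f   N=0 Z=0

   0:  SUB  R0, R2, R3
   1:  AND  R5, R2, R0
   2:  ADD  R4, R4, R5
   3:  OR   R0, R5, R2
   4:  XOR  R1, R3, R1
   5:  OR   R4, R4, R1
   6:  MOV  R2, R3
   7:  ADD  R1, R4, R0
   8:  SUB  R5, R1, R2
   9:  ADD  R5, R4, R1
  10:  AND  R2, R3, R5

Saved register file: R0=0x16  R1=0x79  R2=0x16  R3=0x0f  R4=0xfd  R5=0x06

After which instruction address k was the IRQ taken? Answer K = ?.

after  0: R0=0x07 R1=0x76 R2=0x16 R3=0x0f R4=0x7e R5=0x5f  N=0 Z=0
after  1: R0=0x07 R1=0x76 R2=0x16 R3=0x0f R4=0x7e R5=0x06  N=0 Z=0
after  2: R0=0x07 R1=0x76 R2=0x16 R3=0x0f R4=0x84 R5=0x06  N=1 Z=0
after  3: R0=0x16 R1=0x76 R2=0x16 R3=0x0f R4=0x84 R5=0x06  N=0 Z=0
after  4: R0=0x16 R1=0x79 R2=0x16 R3=0x0f R4=0x84 R5=0x06  N=0 Z=0
after  5: R0=0x16 R1=0x79 R2=0x16 R3=0x0f R4=0xfd R5=0x06  N=1 Z=0
-- IRQ taken; context saved, return-PC = 6 --

K = 5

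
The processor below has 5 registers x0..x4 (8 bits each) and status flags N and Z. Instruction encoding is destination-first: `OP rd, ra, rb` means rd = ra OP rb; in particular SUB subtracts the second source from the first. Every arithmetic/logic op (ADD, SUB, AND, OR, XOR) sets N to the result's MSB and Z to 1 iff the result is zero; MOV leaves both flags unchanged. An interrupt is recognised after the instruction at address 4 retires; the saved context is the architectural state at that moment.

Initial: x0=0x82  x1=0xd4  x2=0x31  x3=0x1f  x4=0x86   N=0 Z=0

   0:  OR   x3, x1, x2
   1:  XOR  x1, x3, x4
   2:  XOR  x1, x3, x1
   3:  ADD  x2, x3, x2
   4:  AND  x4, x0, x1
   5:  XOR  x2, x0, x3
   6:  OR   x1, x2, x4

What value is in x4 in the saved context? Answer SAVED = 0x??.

after  0: x0=0x82 x1=0xd4 x2=0x31 x3=0xf5 x4=0x86  N=1 Z=0
after  1: x0=0x82 x1=0x73 x2=0x31 x3=0xf5 x4=0x86  N=0 Z=0
after  2: x0=0x82 x1=0x86 x2=0x31 x3=0xf5 x4=0x86  N=1 Z=0
after  3: x0=0x82 x1=0x86 x2=0x26 x3=0xf5 x4=0x86  N=0 Z=0
after  4: x0=0x82 x1=0x86 x2=0x26 x3=0xf5 x4=0x82  N=1 Z=0
-- IRQ taken; context saved, return-PC = 5 --

SAVED = 0x82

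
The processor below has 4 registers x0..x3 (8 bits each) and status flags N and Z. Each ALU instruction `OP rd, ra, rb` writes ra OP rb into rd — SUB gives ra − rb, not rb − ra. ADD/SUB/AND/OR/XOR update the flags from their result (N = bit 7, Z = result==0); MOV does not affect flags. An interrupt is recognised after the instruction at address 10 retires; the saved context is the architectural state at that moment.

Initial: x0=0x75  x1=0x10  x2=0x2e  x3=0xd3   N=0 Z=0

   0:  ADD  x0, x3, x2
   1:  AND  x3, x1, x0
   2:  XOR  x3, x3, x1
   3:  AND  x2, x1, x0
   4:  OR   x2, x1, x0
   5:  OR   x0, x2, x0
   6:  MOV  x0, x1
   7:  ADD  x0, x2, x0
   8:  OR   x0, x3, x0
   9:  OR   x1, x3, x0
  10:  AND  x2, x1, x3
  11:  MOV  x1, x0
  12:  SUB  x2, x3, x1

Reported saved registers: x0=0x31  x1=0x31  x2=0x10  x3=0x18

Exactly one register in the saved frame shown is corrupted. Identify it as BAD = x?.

BAD = x3

after  0: x0=0x01 x1=0x10 x2=0x2e x3=0xd3  N=0 Z=0
after  1: x0=0x01 x1=0x10 x2=0x2e x3=0x00  N=0 Z=1
after  2: x0=0x01 x1=0x10 x2=0x2e x3=0x10  N=0 Z=0
after  3: x0=0x01 x1=0x10 x2=0x00 x3=0x10  N=0 Z=1
after  4: x0=0x01 x1=0x10 x2=0x11 x3=0x10  N=0 Z=0
after  5: x0=0x11 x1=0x10 x2=0x11 x3=0x10  N=0 Z=0
after  6: x0=0x10 x1=0x10 x2=0x11 x3=0x10  N=0 Z=0
after  7: x0=0x21 x1=0x10 x2=0x11 x3=0x10  N=0 Z=0
after  8: x0=0x31 x1=0x10 x2=0x11 x3=0x10  N=0 Z=0
after  9: x0=0x31 x1=0x31 x2=0x11 x3=0x10  N=0 Z=0
after 10: x0=0x31 x1=0x31 x2=0x10 x3=0x10  N=0 Z=0
-- IRQ taken; context saved, return-PC = 11 --
mismatch: x3: reported 0x18 vs actual 0x10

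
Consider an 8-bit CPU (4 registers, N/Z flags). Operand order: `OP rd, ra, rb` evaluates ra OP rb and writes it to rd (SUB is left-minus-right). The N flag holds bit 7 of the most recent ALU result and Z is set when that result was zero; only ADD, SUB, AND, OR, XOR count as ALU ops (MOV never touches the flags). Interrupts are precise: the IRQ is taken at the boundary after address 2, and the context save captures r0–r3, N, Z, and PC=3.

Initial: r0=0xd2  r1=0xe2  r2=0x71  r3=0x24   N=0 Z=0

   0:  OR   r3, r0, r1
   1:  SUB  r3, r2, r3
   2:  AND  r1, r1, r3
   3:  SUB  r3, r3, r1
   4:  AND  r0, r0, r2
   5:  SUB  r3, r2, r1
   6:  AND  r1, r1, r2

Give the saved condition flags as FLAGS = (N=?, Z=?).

FLAGS = (N=0, Z=0)

after  0: r0=0xd2 r1=0xe2 r2=0x71 r3=0xf2  N=1 Z=0
after  1: r0=0xd2 r1=0xe2 r2=0x71 r3=0x7f  N=0 Z=0
after  2: r0=0xd2 r1=0x62 r2=0x71 r3=0x7f  N=0 Z=0
-- IRQ taken; context saved, return-PC = 3 --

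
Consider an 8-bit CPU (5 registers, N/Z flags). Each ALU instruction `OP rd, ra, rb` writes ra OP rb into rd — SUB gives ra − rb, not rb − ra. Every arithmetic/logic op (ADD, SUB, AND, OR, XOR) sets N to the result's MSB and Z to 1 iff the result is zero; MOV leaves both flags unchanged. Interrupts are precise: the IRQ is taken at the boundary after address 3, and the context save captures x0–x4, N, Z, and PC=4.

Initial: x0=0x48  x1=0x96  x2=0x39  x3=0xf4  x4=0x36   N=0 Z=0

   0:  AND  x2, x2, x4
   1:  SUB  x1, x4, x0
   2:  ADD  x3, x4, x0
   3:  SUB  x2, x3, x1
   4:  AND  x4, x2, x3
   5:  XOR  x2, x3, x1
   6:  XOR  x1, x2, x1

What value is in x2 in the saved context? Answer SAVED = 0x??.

after  0: x0=0x48 x1=0x96 x2=0x30 x3=0xf4 x4=0x36  N=0 Z=0
after  1: x0=0x48 x1=0xee x2=0x30 x3=0xf4 x4=0x36  N=1 Z=0
after  2: x0=0x48 x1=0xee x2=0x30 x3=0x7e x4=0x36  N=0 Z=0
after  3: x0=0x48 x1=0xee x2=0x90 x3=0x7e x4=0x36  N=1 Z=0
-- IRQ taken; context saved, return-PC = 4 --

SAVED = 0x90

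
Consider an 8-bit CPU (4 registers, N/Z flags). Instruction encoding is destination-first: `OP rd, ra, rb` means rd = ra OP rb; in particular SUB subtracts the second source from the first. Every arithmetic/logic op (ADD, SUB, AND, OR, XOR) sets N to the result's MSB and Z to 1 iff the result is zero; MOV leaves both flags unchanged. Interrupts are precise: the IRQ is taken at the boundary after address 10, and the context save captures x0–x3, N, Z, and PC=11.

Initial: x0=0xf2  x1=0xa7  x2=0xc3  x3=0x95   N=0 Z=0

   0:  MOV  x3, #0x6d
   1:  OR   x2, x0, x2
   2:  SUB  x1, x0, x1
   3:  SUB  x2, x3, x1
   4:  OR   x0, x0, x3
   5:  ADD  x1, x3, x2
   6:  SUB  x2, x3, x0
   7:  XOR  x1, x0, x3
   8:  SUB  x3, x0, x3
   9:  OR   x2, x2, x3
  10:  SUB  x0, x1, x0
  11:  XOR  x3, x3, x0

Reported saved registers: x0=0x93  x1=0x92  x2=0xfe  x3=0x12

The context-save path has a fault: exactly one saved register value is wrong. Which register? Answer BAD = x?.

BAD = x3

after  0: x0=0xf2 x1=0xa7 x2=0xc3 x3=0x6d  N=0 Z=0
after  1: x0=0xf2 x1=0xa7 x2=0xf3 x3=0x6d  N=1 Z=0
after  2: x0=0xf2 x1=0x4b x2=0xf3 x3=0x6d  N=0 Z=0
after  3: x0=0xf2 x1=0x4b x2=0x22 x3=0x6d  N=0 Z=0
after  4: x0=0xff x1=0x4b x2=0x22 x3=0x6d  N=1 Z=0
after  5: x0=0xff x1=0x8f x2=0x22 x3=0x6d  N=1 Z=0
after  6: x0=0xff x1=0x8f x2=0x6e x3=0x6d  N=0 Z=0
after  7: x0=0xff x1=0x92 x2=0x6e x3=0x6d  N=1 Z=0
after  8: x0=0xff x1=0x92 x2=0x6e x3=0x92  N=1 Z=0
after  9: x0=0xff x1=0x92 x2=0xfe x3=0x92  N=1 Z=0
after 10: x0=0x93 x1=0x92 x2=0xfe x3=0x92  N=1 Z=0
-- IRQ taken; context saved, return-PC = 11 --
mismatch: x3: reported 0x12 vs actual 0x92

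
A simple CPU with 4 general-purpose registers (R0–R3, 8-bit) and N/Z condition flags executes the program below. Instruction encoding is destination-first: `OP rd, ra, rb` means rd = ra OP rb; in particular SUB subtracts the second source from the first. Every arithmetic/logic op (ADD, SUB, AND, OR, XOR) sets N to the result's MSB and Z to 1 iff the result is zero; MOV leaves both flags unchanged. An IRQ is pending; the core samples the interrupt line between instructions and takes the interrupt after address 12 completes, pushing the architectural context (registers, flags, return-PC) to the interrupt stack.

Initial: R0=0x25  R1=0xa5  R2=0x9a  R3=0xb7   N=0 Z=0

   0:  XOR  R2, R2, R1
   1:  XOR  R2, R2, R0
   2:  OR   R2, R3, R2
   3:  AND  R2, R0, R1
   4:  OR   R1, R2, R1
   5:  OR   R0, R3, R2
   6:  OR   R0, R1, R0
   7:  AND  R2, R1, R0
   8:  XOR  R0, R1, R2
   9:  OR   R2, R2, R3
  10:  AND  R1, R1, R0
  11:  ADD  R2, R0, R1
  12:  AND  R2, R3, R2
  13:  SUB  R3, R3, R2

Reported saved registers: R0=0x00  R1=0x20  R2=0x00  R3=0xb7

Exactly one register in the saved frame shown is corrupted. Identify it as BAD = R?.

BAD = R1

after  0: R0=0x25 R1=0xa5 R2=0x3f R3=0xb7  N=0 Z=0
after  1: R0=0x25 R1=0xa5 R2=0x1a R3=0xb7  N=0 Z=0
after  2: R0=0x25 R1=0xa5 R2=0xbf R3=0xb7  N=1 Z=0
after  3: R0=0x25 R1=0xa5 R2=0x25 R3=0xb7  N=0 Z=0
after  4: R0=0x25 R1=0xa5 R2=0x25 R3=0xb7  N=1 Z=0
after  5: R0=0xb7 R1=0xa5 R2=0x25 R3=0xb7  N=1 Z=0
after  6: R0=0xb7 R1=0xa5 R2=0x25 R3=0xb7  N=1 Z=0
after  7: R0=0xb7 R1=0xa5 R2=0xa5 R3=0xb7  N=1 Z=0
after  8: R0=0x00 R1=0xa5 R2=0xa5 R3=0xb7  N=0 Z=1
after  9: R0=0x00 R1=0xa5 R2=0xb7 R3=0xb7  N=1 Z=0
after 10: R0=0x00 R1=0x00 R2=0xb7 R3=0xb7  N=0 Z=1
after 11: R0=0x00 R1=0x00 R2=0x00 R3=0xb7  N=0 Z=1
after 12: R0=0x00 R1=0x00 R2=0x00 R3=0xb7  N=0 Z=1
-- IRQ taken; context saved, return-PC = 13 --
mismatch: R1: reported 0x20 vs actual 0x00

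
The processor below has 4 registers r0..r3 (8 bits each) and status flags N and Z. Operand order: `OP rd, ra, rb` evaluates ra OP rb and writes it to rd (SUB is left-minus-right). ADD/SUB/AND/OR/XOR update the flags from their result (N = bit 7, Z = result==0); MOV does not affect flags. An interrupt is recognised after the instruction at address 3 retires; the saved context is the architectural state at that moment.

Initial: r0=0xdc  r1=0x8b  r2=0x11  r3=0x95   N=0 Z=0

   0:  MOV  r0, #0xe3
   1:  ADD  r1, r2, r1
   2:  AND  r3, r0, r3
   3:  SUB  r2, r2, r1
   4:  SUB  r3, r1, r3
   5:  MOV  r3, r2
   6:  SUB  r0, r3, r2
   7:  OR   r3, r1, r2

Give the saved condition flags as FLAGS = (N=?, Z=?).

after  0: r0=0xe3 r1=0x8b r2=0x11 r3=0x95  N=0 Z=0
after  1: r0=0xe3 r1=0x9c r2=0x11 r3=0x95  N=1 Z=0
after  2: r0=0xe3 r1=0x9c r2=0x11 r3=0x81  N=1 Z=0
after  3: r0=0xe3 r1=0x9c r2=0x75 r3=0x81  N=0 Z=0
-- IRQ taken; context saved, return-PC = 4 --

FLAGS = (N=0, Z=0)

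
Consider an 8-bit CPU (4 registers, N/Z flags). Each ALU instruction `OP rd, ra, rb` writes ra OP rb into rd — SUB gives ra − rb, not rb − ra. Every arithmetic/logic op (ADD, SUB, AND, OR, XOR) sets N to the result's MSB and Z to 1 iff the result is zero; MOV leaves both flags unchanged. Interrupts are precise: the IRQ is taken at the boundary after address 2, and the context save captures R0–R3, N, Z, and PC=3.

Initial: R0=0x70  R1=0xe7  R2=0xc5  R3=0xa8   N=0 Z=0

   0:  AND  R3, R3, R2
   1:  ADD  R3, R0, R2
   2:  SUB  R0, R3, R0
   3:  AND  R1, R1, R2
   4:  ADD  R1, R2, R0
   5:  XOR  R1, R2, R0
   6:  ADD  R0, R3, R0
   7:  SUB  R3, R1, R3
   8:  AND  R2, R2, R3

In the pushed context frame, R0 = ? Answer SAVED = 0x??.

after  0: R0=0x70 R1=0xe7 R2=0xc5 R3=0x80  N=1 Z=0
after  1: R0=0x70 R1=0xe7 R2=0xc5 R3=0x35  N=0 Z=0
after  2: R0=0xc5 R1=0xe7 R2=0xc5 R3=0x35  N=1 Z=0
-- IRQ taken; context saved, return-PC = 3 --

SAVED = 0xc5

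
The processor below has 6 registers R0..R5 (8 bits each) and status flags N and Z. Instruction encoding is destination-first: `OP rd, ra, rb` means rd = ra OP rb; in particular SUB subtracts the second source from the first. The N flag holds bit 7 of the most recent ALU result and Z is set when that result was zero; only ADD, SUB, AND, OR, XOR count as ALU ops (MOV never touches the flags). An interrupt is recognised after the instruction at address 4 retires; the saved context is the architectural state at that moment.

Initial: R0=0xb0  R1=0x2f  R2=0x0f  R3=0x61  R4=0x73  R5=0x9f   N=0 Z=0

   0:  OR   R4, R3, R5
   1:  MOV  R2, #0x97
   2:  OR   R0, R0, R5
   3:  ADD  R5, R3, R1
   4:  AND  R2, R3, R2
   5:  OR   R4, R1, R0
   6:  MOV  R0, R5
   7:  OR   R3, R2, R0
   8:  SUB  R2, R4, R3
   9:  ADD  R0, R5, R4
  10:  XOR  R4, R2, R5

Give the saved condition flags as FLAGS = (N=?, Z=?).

FLAGS = (N=0, Z=0)

after  0: R0=0xb0 R1=0x2f R2=0x0f R3=0x61 R4=0xff R5=0x9f  N=1 Z=0
after  1: R0=0xb0 R1=0x2f R2=0x97 R3=0x61 R4=0xff R5=0x9f  N=1 Z=0
after  2: R0=0xbf R1=0x2f R2=0x97 R3=0x61 R4=0xff R5=0x9f  N=1 Z=0
after  3: R0=0xbf R1=0x2f R2=0x97 R3=0x61 R4=0xff R5=0x90  N=1 Z=0
after  4: R0=0xbf R1=0x2f R2=0x01 R3=0x61 R4=0xff R5=0x90  N=0 Z=0
-- IRQ taken; context saved, return-PC = 5 --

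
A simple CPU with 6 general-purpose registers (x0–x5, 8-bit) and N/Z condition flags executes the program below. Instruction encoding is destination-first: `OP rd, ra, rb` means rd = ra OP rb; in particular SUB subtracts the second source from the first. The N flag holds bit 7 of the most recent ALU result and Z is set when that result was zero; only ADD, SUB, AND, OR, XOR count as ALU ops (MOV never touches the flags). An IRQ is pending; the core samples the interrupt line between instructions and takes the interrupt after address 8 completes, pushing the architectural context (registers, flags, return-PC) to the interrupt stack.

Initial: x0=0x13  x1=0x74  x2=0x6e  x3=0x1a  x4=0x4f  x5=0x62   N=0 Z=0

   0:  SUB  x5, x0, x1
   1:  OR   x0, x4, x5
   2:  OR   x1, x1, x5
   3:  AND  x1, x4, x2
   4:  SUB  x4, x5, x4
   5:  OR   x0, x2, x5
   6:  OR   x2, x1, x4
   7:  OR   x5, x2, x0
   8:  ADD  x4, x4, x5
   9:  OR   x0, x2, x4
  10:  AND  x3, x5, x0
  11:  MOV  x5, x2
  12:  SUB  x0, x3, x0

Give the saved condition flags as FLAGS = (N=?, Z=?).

FLAGS = (N=0, Z=0)

after  0: x0=0x13 x1=0x74 x2=0x6e x3=0x1a x4=0x4f x5=0x9f  N=1 Z=0
after  1: x0=0xdf x1=0x74 x2=0x6e x3=0x1a x4=0x4f x5=0x9f  N=1 Z=0
after  2: x0=0xdf x1=0xff x2=0x6e x3=0x1a x4=0x4f x5=0x9f  N=1 Z=0
after  3: x0=0xdf x1=0x4e x2=0x6e x3=0x1a x4=0x4f x5=0x9f  N=0 Z=0
after  4: x0=0xdf x1=0x4e x2=0x6e x3=0x1a x4=0x50 x5=0x9f  N=0 Z=0
after  5: x0=0xff x1=0x4e x2=0x6e x3=0x1a x4=0x50 x5=0x9f  N=1 Z=0
after  6: x0=0xff x1=0x4e x2=0x5e x3=0x1a x4=0x50 x5=0x9f  N=0 Z=0
after  7: x0=0xff x1=0x4e x2=0x5e x3=0x1a x4=0x50 x5=0xff  N=1 Z=0
after  8: x0=0xff x1=0x4e x2=0x5e x3=0x1a x4=0x4f x5=0xff  N=0 Z=0
-- IRQ taken; context saved, return-PC = 9 --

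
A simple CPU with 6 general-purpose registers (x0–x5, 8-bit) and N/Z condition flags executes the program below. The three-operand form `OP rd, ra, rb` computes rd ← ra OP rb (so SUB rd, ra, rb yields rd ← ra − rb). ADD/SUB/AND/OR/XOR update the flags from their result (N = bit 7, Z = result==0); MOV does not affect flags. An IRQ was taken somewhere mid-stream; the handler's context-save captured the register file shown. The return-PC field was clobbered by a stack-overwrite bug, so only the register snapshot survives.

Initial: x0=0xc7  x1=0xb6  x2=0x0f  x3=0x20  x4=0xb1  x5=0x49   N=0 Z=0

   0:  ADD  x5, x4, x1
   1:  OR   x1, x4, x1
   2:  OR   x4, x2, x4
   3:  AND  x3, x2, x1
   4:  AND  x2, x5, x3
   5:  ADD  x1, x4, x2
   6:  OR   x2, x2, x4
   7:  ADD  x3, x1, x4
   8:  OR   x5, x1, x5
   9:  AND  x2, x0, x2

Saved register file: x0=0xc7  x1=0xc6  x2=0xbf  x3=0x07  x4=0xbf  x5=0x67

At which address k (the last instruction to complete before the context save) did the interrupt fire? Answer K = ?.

after  0: x0=0xc7 x1=0xb6 x2=0x0f x3=0x20 x4=0xb1 x5=0x67  N=0 Z=0
after  1: x0=0xc7 x1=0xb7 x2=0x0f x3=0x20 x4=0xb1 x5=0x67  N=1 Z=0
after  2: x0=0xc7 x1=0xb7 x2=0x0f x3=0x20 x4=0xbf x5=0x67  N=1 Z=0
after  3: x0=0xc7 x1=0xb7 x2=0x0f x3=0x07 x4=0xbf x5=0x67  N=0 Z=0
after  4: x0=0xc7 x1=0xb7 x2=0x07 x3=0x07 x4=0xbf x5=0x67  N=0 Z=0
after  5: x0=0xc7 x1=0xc6 x2=0x07 x3=0x07 x4=0xbf x5=0x67  N=1 Z=0
after  6: x0=0xc7 x1=0xc6 x2=0xbf x3=0x07 x4=0xbf x5=0x67  N=1 Z=0
-- IRQ taken; context saved, return-PC = 7 --

K = 6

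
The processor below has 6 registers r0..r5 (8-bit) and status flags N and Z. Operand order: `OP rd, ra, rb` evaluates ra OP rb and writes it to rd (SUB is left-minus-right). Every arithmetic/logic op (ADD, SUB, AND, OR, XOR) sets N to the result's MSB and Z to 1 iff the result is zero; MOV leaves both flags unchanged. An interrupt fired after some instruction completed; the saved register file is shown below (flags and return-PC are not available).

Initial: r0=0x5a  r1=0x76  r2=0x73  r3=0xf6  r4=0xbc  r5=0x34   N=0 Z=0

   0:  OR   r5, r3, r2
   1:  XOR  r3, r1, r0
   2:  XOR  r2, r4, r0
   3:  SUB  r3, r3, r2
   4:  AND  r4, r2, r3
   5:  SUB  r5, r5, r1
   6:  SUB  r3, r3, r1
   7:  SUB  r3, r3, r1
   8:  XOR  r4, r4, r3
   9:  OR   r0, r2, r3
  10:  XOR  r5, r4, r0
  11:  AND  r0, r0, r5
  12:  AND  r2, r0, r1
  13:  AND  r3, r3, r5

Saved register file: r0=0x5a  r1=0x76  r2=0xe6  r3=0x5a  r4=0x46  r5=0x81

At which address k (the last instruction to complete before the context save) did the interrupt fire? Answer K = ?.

after  0: r0=0x5a r1=0x76 r2=0x73 r3=0xf6 r4=0xbc r5=0xf7  N=1 Z=0
after  1: r0=0x5a r1=0x76 r2=0x73 r3=0x2c r4=0xbc r5=0xf7  N=0 Z=0
after  2: r0=0x5a r1=0x76 r2=0xe6 r3=0x2c r4=0xbc r5=0xf7  N=1 Z=0
after  3: r0=0x5a r1=0x76 r2=0xe6 r3=0x46 r4=0xbc r5=0xf7  N=0 Z=0
after  4: r0=0x5a r1=0x76 r2=0xe6 r3=0x46 r4=0x46 r5=0xf7  N=0 Z=0
after  5: r0=0x5a r1=0x76 r2=0xe6 r3=0x46 r4=0x46 r5=0x81  N=1 Z=0
after  6: r0=0x5a r1=0x76 r2=0xe6 r3=0xd0 r4=0x46 r5=0x81  N=1 Z=0
after  7: r0=0x5a r1=0x76 r2=0xe6 r3=0x5a r4=0x46 r5=0x81  N=0 Z=0
-- IRQ taken; context saved, return-PC = 8 --

K = 7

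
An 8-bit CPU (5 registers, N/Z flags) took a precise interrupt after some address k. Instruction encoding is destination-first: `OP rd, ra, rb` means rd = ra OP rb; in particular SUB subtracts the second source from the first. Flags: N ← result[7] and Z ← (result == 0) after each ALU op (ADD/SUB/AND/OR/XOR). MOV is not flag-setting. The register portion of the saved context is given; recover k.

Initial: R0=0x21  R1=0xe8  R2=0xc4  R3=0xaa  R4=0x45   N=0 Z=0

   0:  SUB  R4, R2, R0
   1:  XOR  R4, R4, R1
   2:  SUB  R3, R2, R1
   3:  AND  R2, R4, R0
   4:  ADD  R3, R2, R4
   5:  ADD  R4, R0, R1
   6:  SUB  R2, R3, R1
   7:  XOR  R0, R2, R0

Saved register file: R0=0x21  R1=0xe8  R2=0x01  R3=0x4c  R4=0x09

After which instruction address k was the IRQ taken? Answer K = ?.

after  0: R0=0x21 R1=0xe8 R2=0xc4 R3=0xaa R4=0xa3  N=1 Z=0
after  1: R0=0x21 R1=0xe8 R2=0xc4 R3=0xaa R4=0x4b  N=0 Z=0
after  2: R0=0x21 R1=0xe8 R2=0xc4 R3=0xdc R4=0x4b  N=1 Z=0
after  3: R0=0x21 R1=0xe8 R2=0x01 R3=0xdc R4=0x4b  N=0 Z=0
after  4: R0=0x21 R1=0xe8 R2=0x01 R3=0x4c R4=0x4b  N=0 Z=0
after  5: R0=0x21 R1=0xe8 R2=0x01 R3=0x4c R4=0x09  N=0 Z=0
-- IRQ taken; context saved, return-PC = 6 --

K = 5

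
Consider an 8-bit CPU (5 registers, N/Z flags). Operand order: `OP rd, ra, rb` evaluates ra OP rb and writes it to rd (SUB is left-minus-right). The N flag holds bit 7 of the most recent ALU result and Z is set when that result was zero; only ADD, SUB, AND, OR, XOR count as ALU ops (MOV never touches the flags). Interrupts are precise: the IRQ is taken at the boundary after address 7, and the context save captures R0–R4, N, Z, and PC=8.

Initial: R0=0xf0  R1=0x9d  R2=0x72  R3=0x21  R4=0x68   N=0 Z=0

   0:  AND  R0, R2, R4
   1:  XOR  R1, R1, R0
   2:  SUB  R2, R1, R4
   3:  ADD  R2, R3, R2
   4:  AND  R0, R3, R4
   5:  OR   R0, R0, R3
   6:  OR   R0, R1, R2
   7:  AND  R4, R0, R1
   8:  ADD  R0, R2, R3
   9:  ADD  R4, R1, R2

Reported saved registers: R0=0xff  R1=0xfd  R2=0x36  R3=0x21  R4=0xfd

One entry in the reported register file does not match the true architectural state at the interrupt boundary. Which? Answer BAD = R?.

BAD = R2

after  0: R0=0x60 R1=0x9d R2=0x72 R3=0x21 R4=0x68  N=0 Z=0
after  1: R0=0x60 R1=0xfd R2=0x72 R3=0x21 R4=0x68  N=1 Z=0
after  2: R0=0x60 R1=0xfd R2=0x95 R3=0x21 R4=0x68  N=1 Z=0
after  3: R0=0x60 R1=0xfd R2=0xb6 R3=0x21 R4=0x68  N=1 Z=0
after  4: R0=0x20 R1=0xfd R2=0xb6 R3=0x21 R4=0x68  N=0 Z=0
after  5: R0=0x21 R1=0xfd R2=0xb6 R3=0x21 R4=0x68  N=0 Z=0
after  6: R0=0xff R1=0xfd R2=0xb6 R3=0x21 R4=0x68  N=1 Z=0
after  7: R0=0xff R1=0xfd R2=0xb6 R3=0x21 R4=0xfd  N=1 Z=0
-- IRQ taken; context saved, return-PC = 8 --
mismatch: R2: reported 0x36 vs actual 0xb6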